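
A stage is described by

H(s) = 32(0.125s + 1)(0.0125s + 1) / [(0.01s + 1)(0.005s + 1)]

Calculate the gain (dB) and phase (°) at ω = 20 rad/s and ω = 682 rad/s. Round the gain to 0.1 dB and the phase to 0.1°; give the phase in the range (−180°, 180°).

ω = 20: 38.8 dB, 65.2°; ω = 682: 59.6 dB, 17.3°

At ω = 20 rad/s:
zero (1 + j20·0.125) = 1 + j2.5 → |·| ≈ 2.6926, ∠ ≈ 68.20°
zero (1 + j20·0.0125) = 1 + j0.25 → |·| ≈ 1.0308, ∠ ≈ 14.04°
pole (1 + j20·0.01) = 1 + j0.2 → |·| ≈ 1.0198, ∠ ≈ 11.31°
pole (1 + j20·0.005) = 1 + j0.1 → |·| ≈ 1.005, ∠ ≈ 5.71°
|H| = 32 · 2.6926 · 1.0308 / (1.0198 · 1.005) ≈ 86.659
Gain = 20 log₁₀(86.659) ≈ 38.76 dB
∠H = (68.20° + 14.04°) − (11.31° + 5.71°) = 65.22°

At ω = 682 rad/s:
zero (1 + j682·0.125) = 1 + j85.25 → |·| ≈ 85.256, ∠ ≈ 89.33°
zero (1 + j682·0.0125) = 1 + j8.525 → |·| ≈ 8.5835, ∠ ≈ 83.31°
pole (1 + j682·0.01) = 1 + j6.82 → |·| ≈ 6.8929, ∠ ≈ 81.66°
pole (1 + j682·0.005) = 1 + j3.41 → |·| ≈ 3.5536, ∠ ≈ 73.66°
|H| = 32 · 85.256 · 8.5835 / (6.8929 · 3.5536) ≈ 956.02
Gain = 20 log₁₀(956.02) ≈ 59.61 dB
∠H = (89.33° + 83.31°) − (81.66° + 73.66°) = 17.32°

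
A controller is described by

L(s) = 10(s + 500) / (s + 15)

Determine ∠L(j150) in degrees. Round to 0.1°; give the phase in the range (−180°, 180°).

-67.6°

At s = jω = j150:
zero (s+500): 500 + j150 → |·| = √(500²+150²) = √272500 ≈ 522.02, ∠ = arctan(150/500) ≈ 16.70°
pole (s+15): 15 + j150 → |·| = √(15²+150²) = √22725 ≈ 150.75, ∠ = arctan(150/15) ≈ 84.29°
∠L = 16.70° − 84.29° = -67.59°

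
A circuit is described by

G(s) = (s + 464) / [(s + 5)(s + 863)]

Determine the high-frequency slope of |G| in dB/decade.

-20 dB/decade

Each pole contributes −20 dB/decade at high frequency; each zero contributes +20 dB/decade.
Net: 1 zero(s) − 2 pole(s) → -20 dB/decade.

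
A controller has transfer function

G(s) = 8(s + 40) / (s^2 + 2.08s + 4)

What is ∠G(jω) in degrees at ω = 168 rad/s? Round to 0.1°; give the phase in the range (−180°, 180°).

At s = jω = j168:
zero (s+40): 40 + j168 → |·| = √(40²+168²) = √29824 ≈ 172.7, ∠ = arctan(168/40) ≈ 76.61°
quadratic: (j168)² + 2.08·j168 + 4 = -28220 + j349.44 → |·| ≈ 28222, ∠ ≈ 179.29°
∠G = 76.61° − 179.29° = -102.68°

-102.7°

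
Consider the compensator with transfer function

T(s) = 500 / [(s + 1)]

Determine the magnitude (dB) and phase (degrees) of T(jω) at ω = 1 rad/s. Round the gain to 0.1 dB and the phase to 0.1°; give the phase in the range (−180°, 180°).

At ω = 1 rad/s:
pole (1 + j1·1) = 1 + j1 → |·| ≈ 1.4142, ∠ ≈ 45.00°
|T| = 500 · 1 / (1.4142) ≈ 353.56
Gain = 20 log₁₀(353.56) ≈ 50.97 dB
∠T = (0°) − (45.00°) = -45.00°

51.0 dB, -45.0°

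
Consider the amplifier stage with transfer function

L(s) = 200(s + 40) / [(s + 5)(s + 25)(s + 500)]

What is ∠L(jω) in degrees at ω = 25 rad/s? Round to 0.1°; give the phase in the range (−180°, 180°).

At s = jω = j25:
zero (s+40): 40 + j25 → |·| = √(40²+25²) = √2225 ≈ 47.17, ∠ = arctan(25/40) ≈ 32.01°
pole (s+5): 5 + j25 → |·| = √(5²+25²) = √650 ≈ 25.495, ∠ = arctan(25/5) ≈ 78.69°
pole (s+25): 25 + j25 → |·| = √(25²+25²) = √1250 ≈ 35.355, ∠ = arctan(25/25) ≈ 45.00°
pole (s+500): 500 + j25 → |·| = √(500²+25²) = √250625 ≈ 500.62, ∠ = arctan(25/500) ≈ 2.86°
∠L = 32.01° − 126.55° = -94.54°

-94.5°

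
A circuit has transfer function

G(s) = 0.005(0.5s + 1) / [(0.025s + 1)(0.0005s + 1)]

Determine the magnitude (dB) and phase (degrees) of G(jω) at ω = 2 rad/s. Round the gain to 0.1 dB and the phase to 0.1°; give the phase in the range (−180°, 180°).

At ω = 2 rad/s:
zero (1 + j2·0.5) = 1 + j1 → |·| ≈ 1.4142, ∠ ≈ 45.00°
pole (1 + j2·0.025) = 1 + j0.05 → |·| ≈ 1.0012, ∠ ≈ 2.86°
pole (1 + j2·0.0005) = 1 + j0.001 → |·| ≈ 1, ∠ ≈ 0.06°
|G| = 0.005 · 1.4142 / (1.0012 · 1) ≈ 0.0070625
Gain = 20 log₁₀(0.0070625) ≈ -43.02 dB
∠G = (45.00°) − (2.86° + 0.06°) = 42.08°

-43.0 dB, 42.1°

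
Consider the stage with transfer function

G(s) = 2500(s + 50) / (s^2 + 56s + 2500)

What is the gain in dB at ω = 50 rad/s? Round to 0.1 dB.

36.0 dB

At s = jω = j50:
zero (s+50): 50 + j50 → |·| = √(50²+50²) = √5000 ≈ 70.711, ∠ = arctan(50/50) ≈ 45.00°
quadratic: (j50)² + 56·j50 + 2500 = 0 + j2800 → |·| ≈ 2800, ∠ ≈ 90.00°
|G| = 2500 · 70.711 / 2800 ≈ 63.135
Gain = 20 log₁₀(63.135) ≈ 36.01 dB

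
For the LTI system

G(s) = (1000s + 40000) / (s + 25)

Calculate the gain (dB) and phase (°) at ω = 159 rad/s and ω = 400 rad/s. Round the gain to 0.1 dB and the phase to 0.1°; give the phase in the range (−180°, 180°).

Substitute s = j159:
Numerator: 1000(j159) + 40000 = 40000 + j159000
Denominator: (j159) + 25 = 25 + j159
|N| = √(40000² + 159000²) ≈ 1.6395e+05, ∠N ≈ 75.88°
|D| = √(25² + 159²) ≈ 160.95, ∠D ≈ 81.06°
|G| = 1.6395e+05 / 160.95 ≈ 1018.6
Gain = 20 log₁₀(1018.6) ≈ 60.16 dB
∠G = 75.88° − 81.06° = -5.18°

Substitute s = j400:
Numerator: 1000(j400) + 40000 = 40000 + j400000
Denominator: (j400) + 25 = 25 + j400
|N| = √(40000² + 400000²) ≈ 4.02e+05, ∠N ≈ 84.29°
|D| = √(25² + 400²) ≈ 400.78, ∠D ≈ 86.42°
|G| = 4.02e+05 / 400.78 ≈ 1003
Gain = 20 log₁₀(1003) ≈ 60.03 dB
∠G = 84.29° − 86.42° = -2.13°

ω = 159: 60.2 dB, -5.2°; ω = 400: 60.0 dB, -2.1°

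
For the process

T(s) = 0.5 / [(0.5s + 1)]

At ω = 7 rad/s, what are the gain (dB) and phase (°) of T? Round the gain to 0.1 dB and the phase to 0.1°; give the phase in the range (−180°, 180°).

At ω = 7 rad/s:
pole (1 + j7·0.5) = 1 + j3.5 → |·| ≈ 3.6401, ∠ ≈ 74.05°
|T| = 0.5 · 1 / (3.6401) ≈ 0.13736
Gain = 20 log₁₀(0.13736) ≈ -17.24 dB
∠T = (0°) − (74.05°) = -74.05°

-17.2 dB, -74.1°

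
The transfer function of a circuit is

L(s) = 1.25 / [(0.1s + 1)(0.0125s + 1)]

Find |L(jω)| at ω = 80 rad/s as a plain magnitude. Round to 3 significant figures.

At ω = 80 rad/s:
pole (1 + j80·0.1) = 1 + j8 → |·| ≈ 8.0623, ∠ ≈ 82.87°
pole (1 + j80·0.0125) = 1 + j1 → |·| ≈ 1.4142, ∠ ≈ 45.00°
|L| = 1.25 · 1 / (8.0623 · 1.4142) ≈ 0.10963

0.110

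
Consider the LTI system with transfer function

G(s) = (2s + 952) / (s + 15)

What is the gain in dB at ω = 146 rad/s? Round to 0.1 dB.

16.6 dB

Substitute s = j146:
Numerator: 2(j146) + 952 = 952 + j292
Denominator: (j146) + 15 = 15 + j146
|N| = √(952² + 292²) ≈ 995.78, ∠N ≈ 17.05°
|D| = √(15² + 146²) ≈ 146.77, ∠D ≈ 84.13°
|G| = 995.78 / 146.77 ≈ 6.7846
Gain = 20 log₁₀(6.7846) ≈ 16.63 dB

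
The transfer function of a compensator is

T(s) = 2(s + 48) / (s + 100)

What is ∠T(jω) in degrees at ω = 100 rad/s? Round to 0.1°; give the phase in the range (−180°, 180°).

At s = jω = j100:
zero (s+48): 48 + j100 → |·| = √(48²+100²) = √12304 ≈ 110.92, ∠ = arctan(100/48) ≈ 64.36°
pole (s+100): 100 + j100 → |·| = √(100²+100²) = √20000 ≈ 141.42, ∠ = arctan(100/100) ≈ 45.00°
∠T = 64.36° − 45.00° = 19.36°

19.4°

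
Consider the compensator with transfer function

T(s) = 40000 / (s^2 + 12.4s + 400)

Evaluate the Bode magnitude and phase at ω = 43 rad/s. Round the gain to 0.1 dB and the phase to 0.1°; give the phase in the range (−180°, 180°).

28.3 dB, -159.8°

At s = jω = j43:
quadratic: (j43)² + 12.4·j43 + 400 = -1449 + j533.2 → |·| ≈ 1544, ∠ ≈ 159.80°
|T| = 40000 / 1544 ≈ 25.907
Gain = 20 log₁₀(25.907) ≈ 28.27 dB
∠T = 0.00° − 159.80° = -159.80°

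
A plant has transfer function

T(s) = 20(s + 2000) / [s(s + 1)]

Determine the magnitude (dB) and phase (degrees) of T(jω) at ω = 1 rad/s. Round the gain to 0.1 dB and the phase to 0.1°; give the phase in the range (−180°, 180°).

At s = jω = j1:
zero (s+2000): 2000 + j1 → |·| = √(2000²+1²) = √4000001 ≈ 2000, ∠ = arctan(1/2000) ≈ 0.03°
pole (s+1): 1 + j1 → |·| = √(1²+1²) = √2 ≈ 1.4142, ∠ = arctan(1/1) ≈ 45.00°
pole at origin: |s| = 1, ∠ = 90.00° (in denominator)
|T| = 20 · 2000 / 1.4142 ≈ 28285
Gain = 20 log₁₀(28285) ≈ 89.03 dB
∠T = 0.03° − 135.00° = -134.97°

89.0 dB, -135.0°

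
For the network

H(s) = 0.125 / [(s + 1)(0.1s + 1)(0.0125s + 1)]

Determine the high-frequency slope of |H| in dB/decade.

Each pole contributes −20 dB/decade at high frequency; each zero contributes +20 dB/decade.
Net: 0 zero(s) − 3 pole(s) → -60 dB/decade.

-60 dB/decade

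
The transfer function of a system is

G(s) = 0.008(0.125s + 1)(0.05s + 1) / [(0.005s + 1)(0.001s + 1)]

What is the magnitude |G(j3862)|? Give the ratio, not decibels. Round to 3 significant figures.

9.67

At ω = 3862 rad/s:
zero (1 + j3862·0.125) = 1 + j482.75 → |·| ≈ 482.75, ∠ ≈ 89.88°
zero (1 + j3862·0.05) = 1 + j193.1 → |·| ≈ 193.1, ∠ ≈ 89.70°
pole (1 + j3862·0.005) = 1 + j19.31 → |·| ≈ 19.336, ∠ ≈ 87.04°
pole (1 + j3862·0.001) = 1 + j3.862 → |·| ≈ 3.9894, ∠ ≈ 75.48°
|G| = 0.008 · 482.75 · 193.1 / (19.336 · 3.9894) ≈ 9.6676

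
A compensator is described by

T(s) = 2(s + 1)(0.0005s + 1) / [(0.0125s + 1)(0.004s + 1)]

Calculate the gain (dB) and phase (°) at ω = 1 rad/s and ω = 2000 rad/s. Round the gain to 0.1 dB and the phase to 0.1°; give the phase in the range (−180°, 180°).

At ω = 1 rad/s:
zero (1 + j1·1) = 1 + j1 → |·| ≈ 1.4142, ∠ ≈ 45.00°
zero (1 + j1·0.0005) = 1 + j0.0005 → |·| ≈ 1, ∠ ≈ 0.03°
pole (1 + j1·0.0125) = 1 + j0.0125 → |·| ≈ 1.0001, ∠ ≈ 0.72°
pole (1 + j1·0.004) = 1 + j0.004 → |·| ≈ 1, ∠ ≈ 0.23°
|T| = 2 · 1.4142 · 1 / (1.0001 · 1) ≈ 2.8281
Gain = 20 log₁₀(2.8281) ≈ 9.03 dB
∠T = (45.00° + 0.03°) − (0.72° + 0.23°) = 44.08°

At ω = 2000 rad/s:
zero (1 + j2000·1) = 1 + j2000 → |·| ≈ 2000, ∠ ≈ 89.97°
zero (1 + j2000·0.0005) = 1 + j1 → |·| ≈ 1.4142, ∠ ≈ 45.00°
pole (1 + j2000·0.0125) = 1 + j25 → |·| ≈ 25.02, ∠ ≈ 87.71°
pole (1 + j2000·0.004) = 1 + j8 → |·| ≈ 8.0623, ∠ ≈ 82.87°
|T| = 2 · 2000 · 1.4142 / (25.02 · 8.0623) ≈ 28.043
Gain = 20 log₁₀(28.043) ≈ 28.96 dB
∠T = (89.97° + 45.00°) − (87.71° + 82.87°) = -35.61°

ω = 1: 9.0 dB, 44.1°; ω = 2000: 29.0 dB, -35.6°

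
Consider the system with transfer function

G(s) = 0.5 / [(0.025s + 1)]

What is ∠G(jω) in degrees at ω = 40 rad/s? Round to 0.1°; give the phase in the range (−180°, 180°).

At ω = 40 rad/s:
pole (1 + j40·0.025) = 1 + j1 → |·| ≈ 1.4142, ∠ ≈ 45.00°
∠G = (0°) − (45.00°) = -45.00°

-45.0°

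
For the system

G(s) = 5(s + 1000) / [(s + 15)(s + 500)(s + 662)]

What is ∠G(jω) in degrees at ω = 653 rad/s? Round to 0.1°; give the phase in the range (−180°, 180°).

-152.7°

At s = jω = j653:
zero (s+1000): 1000 + j653 → |·| = √(1000²+653²) = √1426409 ≈ 1194.3, ∠ = arctan(653/1000) ≈ 33.14°
pole (s+15): 15 + j653 → |·| = √(15²+653²) = √426634 ≈ 653.17, ∠ = arctan(653/15) ≈ 88.68°
pole (s+500): 500 + j653 → |·| = √(500²+653²) = √676409 ≈ 822.44, ∠ = arctan(653/500) ≈ 52.56°
pole (s+662): 662 + j653 → |·| = √(662²+653²) = √864653 ≈ 929.87, ∠ = arctan(653/662) ≈ 44.61°
∠G = 33.14° − 185.85° = -152.71°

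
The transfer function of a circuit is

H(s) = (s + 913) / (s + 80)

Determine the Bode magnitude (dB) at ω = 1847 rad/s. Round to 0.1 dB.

At s = jω = j1847:
zero (s+913): 913 + j1847 → |·| = √(913²+1847²) = √4244978 ≈ 2060.3, ∠ = arctan(1847/913) ≈ 63.70°
pole (s+80): 80 + j1847 → |·| = √(80²+1847²) = √3417809 ≈ 1848.7, ∠ = arctan(1847/80) ≈ 87.52°
|H| = 1 · 2060.3 / 1848.7 ≈ 1.1145
Gain = 20 log₁₀(1.1145) ≈ 0.94 dB

0.9 dB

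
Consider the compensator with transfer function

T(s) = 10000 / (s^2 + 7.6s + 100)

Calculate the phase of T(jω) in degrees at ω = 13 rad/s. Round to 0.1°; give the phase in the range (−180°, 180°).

-124.9°

At s = jω = j13:
quadratic: (j13)² + 7.6·j13 + 100 = -69 + j98.8 → |·| ≈ 120.51, ∠ ≈ 124.93°
∠T = 0.00° − 124.93° = -124.93°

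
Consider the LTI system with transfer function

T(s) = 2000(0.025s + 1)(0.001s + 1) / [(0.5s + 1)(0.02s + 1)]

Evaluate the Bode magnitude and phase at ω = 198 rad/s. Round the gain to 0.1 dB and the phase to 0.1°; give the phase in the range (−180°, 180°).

At ω = 198 rad/s:
zero (1 + j198·0.025) = 1 + j4.95 → |·| ≈ 5.05, ∠ ≈ 78.58°
zero (1 + j198·0.001) = 1 + j0.198 → |·| ≈ 1.0194, ∠ ≈ 11.20°
pole (1 + j198·0.5) = 1 + j99 → |·| ≈ 99.005, ∠ ≈ 89.42°
pole (1 + j198·0.02) = 1 + j3.96 → |·| ≈ 4.0843, ∠ ≈ 75.83°
|T| = 2000 · 5.05 · 1.0194 / (99.005 · 4.0843) ≈ 25.462
Gain = 20 log₁₀(25.462) ≈ 28.12 dB
∠T = (78.58° + 11.20°) − (89.42° + 75.83°) = -75.47°

28.1 dB, -75.5°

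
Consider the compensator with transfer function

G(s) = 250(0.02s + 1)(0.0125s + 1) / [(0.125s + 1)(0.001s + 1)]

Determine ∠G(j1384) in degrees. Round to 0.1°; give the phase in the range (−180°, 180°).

At ω = 1384 rad/s:
zero (1 + j1384·0.02) = 1 + j27.68 → |·| ≈ 27.698, ∠ ≈ 87.93°
zero (1 + j1384·0.0125) = 1 + j17.3 → |·| ≈ 17.329, ∠ ≈ 86.69°
pole (1 + j1384·0.125) = 1 + j173 → |·| ≈ 173, ∠ ≈ 89.67°
pole (1 + j1384·0.001) = 1 + j1.384 → |·| ≈ 1.7075, ∠ ≈ 54.15°
∠G = (87.93° + 86.69°) − (89.67° + 54.15°) = 30.80°

30.8°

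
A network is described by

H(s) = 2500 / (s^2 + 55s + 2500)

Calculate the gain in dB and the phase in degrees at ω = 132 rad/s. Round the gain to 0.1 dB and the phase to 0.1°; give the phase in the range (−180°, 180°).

-16.4 dB, -154.1°

At s = jω = j132:
quadratic: (j132)² + 55·j132 + 2500 = -14924 + j7260 → |·| ≈ 16596, ∠ ≈ 154.06°
|H| = 2500 / 16596 ≈ 0.15064
Gain = 20 log₁₀(0.15064) ≈ -16.44 dB
∠H = 0.00° − 154.06° = -154.06°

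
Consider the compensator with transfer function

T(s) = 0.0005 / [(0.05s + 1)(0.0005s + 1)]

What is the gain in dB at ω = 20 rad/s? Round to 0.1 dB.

-69.0 dB

At ω = 20 rad/s:
pole (1 + j20·0.05) = 1 + j1 → |·| ≈ 1.4142, ∠ ≈ 45.00°
pole (1 + j20·0.0005) = 1 + j0.01 → |·| ≈ 1, ∠ ≈ 0.57°
|T| = 0.0005 · 1 / (1.4142 · 1) ≈ 0.00035356
Gain = 20 log₁₀(0.00035356) ≈ -69.03 dB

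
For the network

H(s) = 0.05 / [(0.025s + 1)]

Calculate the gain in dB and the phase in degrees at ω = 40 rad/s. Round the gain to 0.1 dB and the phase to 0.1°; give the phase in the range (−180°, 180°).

At ω = 40 rad/s:
pole (1 + j40·0.025) = 1 + j1 → |·| ≈ 1.4142, ∠ ≈ 45.00°
|H| = 0.05 · 1 / (1.4142) ≈ 0.035356
Gain = 20 log₁₀(0.035356) ≈ -29.03 dB
∠H = (0°) − (45.00°) = -45.00°

-29.0 dB, -45.0°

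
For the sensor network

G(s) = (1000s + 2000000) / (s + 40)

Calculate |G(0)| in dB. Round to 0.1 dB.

94.0 dB

G(0) = 2000000 / 40 = 50000
20 log₁₀(50000) ≈ 93.98 dB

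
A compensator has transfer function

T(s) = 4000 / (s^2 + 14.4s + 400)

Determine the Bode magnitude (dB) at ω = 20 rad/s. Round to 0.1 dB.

At s = jω = j20:
quadratic: (j20)² + 14.4·j20 + 400 = 0 + j288 → |·| ≈ 288, ∠ ≈ 90.00°
|T| = 4000 / 288 ≈ 13.889
Gain = 20 log₁₀(13.889) ≈ 22.85 dB

22.9 dB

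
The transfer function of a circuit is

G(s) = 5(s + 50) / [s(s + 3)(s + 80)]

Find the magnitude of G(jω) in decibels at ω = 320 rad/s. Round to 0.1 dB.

-86.4 dB

At s = jω = j320:
zero (s+50): 50 + j320 → |·| = √(50²+320²) = √104900 ≈ 323.88, ∠ = arctan(320/50) ≈ 81.12°
pole (s+3): 3 + j320 → |·| = √(3²+320²) = √102409 ≈ 320.01, ∠ = arctan(320/3) ≈ 89.46°
pole (s+80): 80 + j320 → |·| = √(80²+320²) = √108800 ≈ 329.85, ∠ = arctan(320/80) ≈ 75.96°
pole at origin: |s| = 320, ∠ = 90.00° (in denominator)
|G| = 5 · 323.88 / 3.3778e+07 ≈ 4.7942e-05
Gain = 20 log₁₀(4.7942e-05) ≈ -86.39 dB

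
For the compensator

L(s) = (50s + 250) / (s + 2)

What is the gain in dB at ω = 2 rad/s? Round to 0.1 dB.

Substitute s = j2:
Numerator: 50(j2) + 250 = 250 + j100
Denominator: (j2) + 2 = 2 + j2
|N| = √(250² + 100²) ≈ 269.26, ∠N ≈ 21.80°
|D| = √(2² + 2²) ≈ 2.8284, ∠D ≈ 45.00°
|L| = 269.26 / 2.8284 ≈ 95.199
Gain = 20 log₁₀(95.199) ≈ 39.57 dB

39.6 dB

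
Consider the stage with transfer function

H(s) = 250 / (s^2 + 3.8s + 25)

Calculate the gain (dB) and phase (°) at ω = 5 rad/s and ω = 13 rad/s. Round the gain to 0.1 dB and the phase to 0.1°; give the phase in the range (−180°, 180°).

At s = jω = j5:
quadratic: (j5)² + 3.8·j5 + 25 = 0 + j19 → |·| ≈ 19, ∠ ≈ 90.00°
|H| = 250 / 19 ≈ 13.158
Gain = 20 log₁₀(13.158) ≈ 22.38 dB
∠H = 0.00° − 90.00° = -90.00°

At s = jω = j13:
quadratic: (j13)² + 3.8·j13 + 25 = -144 + j49.4 → |·| ≈ 152.24, ∠ ≈ 161.07°
|H| = 250 / 152.24 ≈ 1.6421
Gain = 20 log₁₀(1.6421) ≈ 4.31 dB
∠H = 0.00° − 161.07° = -161.07°

ω = 5: 22.4 dB, -90.0°; ω = 13: 4.3 dB, -161.1°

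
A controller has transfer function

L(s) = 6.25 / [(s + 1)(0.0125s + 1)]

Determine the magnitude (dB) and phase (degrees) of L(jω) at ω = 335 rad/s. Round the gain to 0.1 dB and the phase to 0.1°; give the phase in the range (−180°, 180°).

At ω = 335 rad/s:
pole (1 + j335·1) = 1 + j335 → |·| ≈ 335, ∠ ≈ 89.83°
pole (1 + j335·0.0125) = 1 + j4.1875 → |·| ≈ 4.3052, ∠ ≈ 76.57°
|L| = 6.25 · 1 / (335 · 4.3052) ≈ 0.0043335
Gain = 20 log₁₀(0.0043335) ≈ -47.26 dB
∠L = (0°) − (89.83° + 76.57°) = -166.40°

-47.3 dB, -166.4°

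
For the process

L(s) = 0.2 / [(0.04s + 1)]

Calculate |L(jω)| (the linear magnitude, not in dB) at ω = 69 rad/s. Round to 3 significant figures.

At ω = 69 rad/s:
pole (1 + j69·0.04) = 1 + j2.76 → |·| ≈ 2.9356, ∠ ≈ 70.08°
|L| = 0.2 · 1 / (2.9356) ≈ 0.068129

0.0681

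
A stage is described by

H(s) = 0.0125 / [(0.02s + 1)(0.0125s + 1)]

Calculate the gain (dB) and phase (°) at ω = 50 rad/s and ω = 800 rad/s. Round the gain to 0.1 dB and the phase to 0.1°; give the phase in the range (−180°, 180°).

ω = 50: -42.5 dB, -77.0°; ω = 800: -82.2 dB, -170.7°

At ω = 50 rad/s:
pole (1 + j50·0.02) = 1 + j1 → |·| ≈ 1.4142, ∠ ≈ 45.00°
pole (1 + j50·0.0125) = 1 + j0.625 → |·| ≈ 1.1792, ∠ ≈ 32.01°
|H| = 0.0125 · 1 / (1.4142 · 1.1792) ≈ 0.0074957
Gain = 20 log₁₀(0.0074957) ≈ -42.50 dB
∠H = (0°) − (45.00° + 32.01°) = -77.01°

At ω = 800 rad/s:
pole (1 + j800·0.02) = 1 + j16 → |·| ≈ 16.031, ∠ ≈ 86.42°
pole (1 + j800·0.0125) = 1 + j10 → |·| ≈ 10.05, ∠ ≈ 84.29°
|H| = 0.0125 · 1 / (16.031 · 10.05) ≈ 7.7586e-05
Gain = 20 log₁₀(7.7586e-05) ≈ -82.20 dB
∠H = (0°) − (86.42° + 84.29°) = -170.71°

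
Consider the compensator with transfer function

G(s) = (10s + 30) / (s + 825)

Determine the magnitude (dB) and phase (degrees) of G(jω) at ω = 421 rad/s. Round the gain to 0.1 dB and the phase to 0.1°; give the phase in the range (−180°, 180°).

Substitute s = j421:
Numerator: 10(j421) + 30 = 30 + j4210
Denominator: (j421) + 825 = 825 + j421
|N| = √(30² + 4210²) ≈ 4210.1, ∠N ≈ 89.59°
|D| = √(825² + 421²) ≈ 926.21, ∠D ≈ 27.04°
|G| = 4210.1 / 926.21 ≈ 4.5455
Gain = 20 log₁₀(4.5455) ≈ 13.15 dB
∠G = 89.59° − 27.04° = 62.55°

13.2 dB, 62.6°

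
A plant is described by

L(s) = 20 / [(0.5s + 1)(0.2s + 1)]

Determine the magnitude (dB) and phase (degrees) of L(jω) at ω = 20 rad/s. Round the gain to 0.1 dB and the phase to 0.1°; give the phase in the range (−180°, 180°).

-6.3 dB, -160.3°

At ω = 20 rad/s:
pole (1 + j20·0.5) = 1 + j10 → |·| ≈ 10.05, ∠ ≈ 84.29°
pole (1 + j20·0.2) = 1 + j4 → |·| ≈ 4.1231, ∠ ≈ 75.96°
|L| = 20 · 1 / (10.05 · 4.1231) ≈ 0.48266
Gain = 20 log₁₀(0.48266) ≈ -6.33 dB
∠L = (0°) − (84.29° + 75.96°) = -160.25°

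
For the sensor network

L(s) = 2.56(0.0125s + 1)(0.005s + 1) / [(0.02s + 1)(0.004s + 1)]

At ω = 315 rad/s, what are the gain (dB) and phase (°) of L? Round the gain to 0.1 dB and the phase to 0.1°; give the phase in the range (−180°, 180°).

At ω = 315 rad/s:
zero (1 + j315·0.0125) = 1 + j3.9375 → |·| ≈ 4.0625, ∠ ≈ 75.75°
zero (1 + j315·0.005) = 1 + j1.575 → |·| ≈ 1.8656, ∠ ≈ 57.59°
pole (1 + j315·0.02) = 1 + j6.3 → |·| ≈ 6.3789, ∠ ≈ 80.98°
pole (1 + j315·0.004) = 1 + j1.26 → |·| ≈ 1.6086, ∠ ≈ 51.56°
|L| = 2.56 · 4.0625 · 1.8656 / (6.3789 · 1.6086) ≈ 1.8909
Gain = 20 log₁₀(1.8909) ≈ 5.53 dB
∠L = (75.75° + 57.59°) − (80.98° + 51.56°) = 0.80°

5.5 dB, 0.8°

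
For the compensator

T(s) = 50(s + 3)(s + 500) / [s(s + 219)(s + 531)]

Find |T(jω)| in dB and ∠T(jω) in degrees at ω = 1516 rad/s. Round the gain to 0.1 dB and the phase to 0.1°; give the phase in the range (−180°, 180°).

At s = jω = j1516:
zero (s+3): 3 + j1516 → |·| = √(3²+1516²) = √2298265 ≈ 1516, ∠ = arctan(1516/3) ≈ 89.89°
zero (s+500): 500 + j1516 → |·| = √(500²+1516²) = √2548256 ≈ 1596.3, ∠ = arctan(1516/500) ≈ 71.75°
pole (s+219): 219 + j1516 → |·| = √(219²+1516²) = √2346217 ≈ 1531.7, ∠ = arctan(1516/219) ≈ 81.78°
pole (s+531): 531 + j1516 → |·| = √(531²+1516²) = √2580217 ≈ 1606.3, ∠ = arctan(1516/531) ≈ 70.70°
pole at origin: |s| = 1516, ∠ = 90.00° (in denominator)
|T| = 50 · 2.42e+06 / 3.7299e+09 ≈ 0.032441
Gain = 20 log₁₀(0.032441) ≈ -29.78 dB
∠T = 161.64° − 242.48° = -80.84°

-29.8 dB, -80.8°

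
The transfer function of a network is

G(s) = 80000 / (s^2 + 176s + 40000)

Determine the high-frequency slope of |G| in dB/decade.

-40 dB/decade

Each pole contributes −20 dB/decade at high frequency; each zero contributes +20 dB/decade.
Net: 0 zero(s) − 2 pole(s) → -40 dB/decade.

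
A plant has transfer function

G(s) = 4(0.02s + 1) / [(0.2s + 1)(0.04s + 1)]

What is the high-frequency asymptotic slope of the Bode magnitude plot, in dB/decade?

-20 dB/decade

Each pole contributes −20 dB/decade at high frequency; each zero contributes +20 dB/decade.
Net: 1 zero(s) − 2 pole(s) → -20 dB/decade.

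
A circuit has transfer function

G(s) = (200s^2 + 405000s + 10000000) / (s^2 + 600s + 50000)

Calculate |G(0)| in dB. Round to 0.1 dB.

46.0 dB

G(0) = 10000000 / 50000 = 200
20 log₁₀(200) ≈ 46.02 dB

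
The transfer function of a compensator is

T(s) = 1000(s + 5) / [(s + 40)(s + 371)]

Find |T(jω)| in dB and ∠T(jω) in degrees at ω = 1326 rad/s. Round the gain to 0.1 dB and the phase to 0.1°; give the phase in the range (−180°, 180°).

At s = jω = j1326:
zero (s+5): 5 + j1326 → |·| = √(5²+1326²) = √1758301 ≈ 1326, ∠ = arctan(1326/5) ≈ 89.78°
pole (s+40): 40 + j1326 → |·| = √(40²+1326²) = √1759876 ≈ 1326.6, ∠ = arctan(1326/40) ≈ 88.27°
pole (s+371): 371 + j1326 → |·| = √(371²+1326²) = √1895917 ≈ 1376.9, ∠ = arctan(1326/371) ≈ 74.37°
|T| = 1000 · 1326 / 1.8266e+06 ≈ 0.72594
Gain = 20 log₁₀(0.72594) ≈ -2.78 dB
∠T = 89.78° − 162.64° = -72.86°

-2.8 dB, -72.9°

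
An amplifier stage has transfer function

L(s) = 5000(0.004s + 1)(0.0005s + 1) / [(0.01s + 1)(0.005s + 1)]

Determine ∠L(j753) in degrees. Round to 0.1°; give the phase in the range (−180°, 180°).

At ω = 753 rad/s:
zero (1 + j753·0.004) = 1 + j3.012 → |·| ≈ 3.1737, ∠ ≈ 71.63°
zero (1 + j753·0.0005) = 1 + j0.3765 → |·| ≈ 1.0685, ∠ ≈ 20.63°
pole (1 + j753·0.01) = 1 + j7.53 → |·| ≈ 7.5961, ∠ ≈ 82.44°
pole (1 + j753·0.005) = 1 + j3.765 → |·| ≈ 3.8955, ∠ ≈ 75.13°
∠L = (71.63° + 20.63°) − (82.44° + 75.13°) = -65.31°

-65.3°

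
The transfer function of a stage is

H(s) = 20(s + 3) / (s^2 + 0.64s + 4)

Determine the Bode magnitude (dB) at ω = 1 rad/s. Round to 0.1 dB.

At s = jω = j1:
zero (s+3): 3 + j1 → |·| = √(3²+1²) = √10 ≈ 3.1623, ∠ = arctan(1/3) ≈ 18.43°
quadratic: (j1)² + 0.64·j1 + 4 = 3 + j0.64 → |·| ≈ 3.0675, ∠ ≈ 12.04°
|H| = 20 · 3.1623 / 3.0675 ≈ 20.618
Gain = 20 log₁₀(20.618) ≈ 26.28 dB

26.3 dB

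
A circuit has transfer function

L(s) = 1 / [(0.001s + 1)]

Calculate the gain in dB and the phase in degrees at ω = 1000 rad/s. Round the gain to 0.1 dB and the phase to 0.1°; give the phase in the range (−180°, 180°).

-3.0 dB, -45.0°

At ω = 1000 rad/s:
pole (1 + j1000·0.001) = 1 + j1 → |·| ≈ 1.4142, ∠ ≈ 45.00°
|L| = 1 · 1 / (1.4142) ≈ 0.70711
Gain = 20 log₁₀(0.70711) ≈ -3.01 dB
∠L = (0°) − (45.00°) = -45.00°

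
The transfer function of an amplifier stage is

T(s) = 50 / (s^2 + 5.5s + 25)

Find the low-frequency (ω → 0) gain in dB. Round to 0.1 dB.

6.0 dB

T(0) = 50 / 25 = 2
20 log₁₀(2) ≈ 6.02 dB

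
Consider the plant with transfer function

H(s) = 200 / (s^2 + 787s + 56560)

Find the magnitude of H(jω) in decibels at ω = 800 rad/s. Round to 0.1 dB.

-72.7 dB

Substitute s = j800:
Numerator: 200 = 200 + j0
Denominator: (j800)^2 + 787(j800) + 56560 = -583440 + j629600
|N| = √(200² + 0²) ≈ 200, ∠N ≈ 0.00°
|D| = √(583440² + 629600²) ≈ 8.5837e+05, ∠D ≈ 132.82°
|H| = 200 / 8.5837e+05 ≈ 0.000233
Gain = 20 log₁₀(0.000233) ≈ -72.65 dB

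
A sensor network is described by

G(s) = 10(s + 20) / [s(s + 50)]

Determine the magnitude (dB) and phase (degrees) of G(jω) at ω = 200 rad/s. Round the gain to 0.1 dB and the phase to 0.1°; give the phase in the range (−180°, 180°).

-26.2 dB, -81.7°

At s = jω = j200:
zero (s+20): 20 + j200 → |·| = √(20²+200²) = √40400 ≈ 201, ∠ = arctan(200/20) ≈ 84.29°
pole (s+50): 50 + j200 → |·| = √(50²+200²) = √42500 ≈ 206.16, ∠ = arctan(200/50) ≈ 75.96°
pole at origin: |s| = 200, ∠ = 90.00° (in denominator)
|G| = 10 · 201 / 41232 ≈ 0.048749
Gain = 20 log₁₀(0.048749) ≈ -26.24 dB
∠G = 84.29° − 165.96° = -81.67°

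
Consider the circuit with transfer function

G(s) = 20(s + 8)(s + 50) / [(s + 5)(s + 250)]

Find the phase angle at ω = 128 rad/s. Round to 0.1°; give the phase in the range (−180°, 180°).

At s = jω = j128:
zero (s+8): 8 + j128 → |·| = √(8²+128²) = √16448 ≈ 128.25, ∠ = arctan(128/8) ≈ 86.42°
zero (s+50): 50 + j128 → |·| = √(50²+128²) = √18884 ≈ 137.42, ∠ = arctan(128/50) ≈ 68.66°
pole (s+5): 5 + j128 → |·| = √(5²+128²) = √16409 ≈ 128.1, ∠ = arctan(128/5) ≈ 87.76°
pole (s+250): 250 + j128 → |·| = √(250²+128²) = √78884 ≈ 280.86, ∠ = arctan(128/250) ≈ 27.11°
∠G = 155.08° − 114.87° = 40.21°

40.2°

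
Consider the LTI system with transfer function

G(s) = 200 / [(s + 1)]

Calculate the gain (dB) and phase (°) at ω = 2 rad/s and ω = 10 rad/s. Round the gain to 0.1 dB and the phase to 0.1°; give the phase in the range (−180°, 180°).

At ω = 2 rad/s:
pole (1 + j2·1) = 1 + j2 → |·| ≈ 2.2361, ∠ ≈ 63.43°
|G| = 200 · 1 / (2.2361) ≈ 89.441
Gain = 20 log₁₀(89.441) ≈ 39.03 dB
∠G = (0°) − (63.43°) = -63.43°

At ω = 10 rad/s:
pole (1 + j10·1) = 1 + j10 → |·| ≈ 10.05, ∠ ≈ 84.29°
|G| = 200 · 1 / (10.05) ≈ 19.9
Gain = 20 log₁₀(19.9) ≈ 25.98 dB
∠G = (0°) − (84.29°) = -84.29°

ω = 2: 39.0 dB, -63.4°; ω = 10: 26.0 dB, -84.3°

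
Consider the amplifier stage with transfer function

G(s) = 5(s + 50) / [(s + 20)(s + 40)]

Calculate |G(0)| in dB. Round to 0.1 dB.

G(0) = 5·50 / (20·40) = 0.3125
20 log₁₀(0.3125) ≈ -10.10 dB

-10.1 dB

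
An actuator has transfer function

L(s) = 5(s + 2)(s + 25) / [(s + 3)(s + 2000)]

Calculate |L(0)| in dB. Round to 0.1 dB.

L(0) = 5·2·25 / (3·2000) ≈ 0.041667
20 log₁₀(0.041667) ≈ -27.60 dB

-27.6 dB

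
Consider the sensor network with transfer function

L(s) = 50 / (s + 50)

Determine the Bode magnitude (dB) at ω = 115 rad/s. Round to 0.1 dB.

Substitute s = j115:
Numerator: 50 = 50 + j0
Denominator: (j115) + 50 = 50 + j115
|N| = √(50² + 0²) ≈ 50, ∠N ≈ 0.00°
|D| = √(50² + 115²) ≈ 125.4, ∠D ≈ 66.50°
|L| = 50 / 125.4 ≈ 0.39872
Gain = 20 log₁₀(0.39872) ≈ -7.99 dB

-8.0 dB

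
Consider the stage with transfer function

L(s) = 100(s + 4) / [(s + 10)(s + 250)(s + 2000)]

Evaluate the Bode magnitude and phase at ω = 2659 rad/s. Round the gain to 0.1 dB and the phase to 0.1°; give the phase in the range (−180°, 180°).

At s = jω = j2659:
zero (s+4): 4 + j2659 → |·| = √(4²+2659²) = √7070297 ≈ 2659, ∠ = arctan(2659/4) ≈ 89.91°
pole (s+10): 10 + j2659 → |·| = √(10²+2659²) = √7070381 ≈ 2659, ∠ = arctan(2659/10) ≈ 89.78°
pole (s+250): 250 + j2659 → |·| = √(250²+2659²) = √7132781 ≈ 2670.7, ∠ = arctan(2659/250) ≈ 84.63°
pole (s+2000): 2000 + j2659 → |·| = √(2000²+2659²) = √11070281 ≈ 3327.2, ∠ = arctan(2659/2000) ≈ 53.05°
|L| = 100 · 2659 / 2.3628e+10 ≈ 1.1254e-05
Gain = 20 log₁₀(1.1254e-05) ≈ -98.97 dB
∠L = 89.91° − 227.46° = -137.55°

-99.0 dB, -137.6°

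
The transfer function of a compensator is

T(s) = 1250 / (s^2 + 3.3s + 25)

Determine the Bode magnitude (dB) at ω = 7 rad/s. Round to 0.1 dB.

31.5 dB

At s = jω = j7:
quadratic: (j7)² + 3.3·j7 + 25 = -24 + j23.1 → |·| ≈ 33.311, ∠ ≈ 136.09°
|T| = 1250 / 33.311 ≈ 37.525
Gain = 20 log₁₀(37.525) ≈ 31.49 dB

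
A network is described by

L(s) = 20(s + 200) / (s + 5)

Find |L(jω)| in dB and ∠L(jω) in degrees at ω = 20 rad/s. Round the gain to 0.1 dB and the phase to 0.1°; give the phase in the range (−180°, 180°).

At s = jω = j20:
zero (s+200): 200 + j20 → |·| = √(200²+20²) = √40400 ≈ 201, ∠ = arctan(20/200) ≈ 5.71°
pole (s+5): 5 + j20 → |·| = √(5²+20²) = √425 ≈ 20.616, ∠ = arctan(20/5) ≈ 75.96°
|L| = 20 · 201 / 20.616 ≈ 194.99
Gain = 20 log₁₀(194.99) ≈ 45.80 dB
∠L = 5.71° − 75.96° = -70.25°

45.8 dB, -70.3°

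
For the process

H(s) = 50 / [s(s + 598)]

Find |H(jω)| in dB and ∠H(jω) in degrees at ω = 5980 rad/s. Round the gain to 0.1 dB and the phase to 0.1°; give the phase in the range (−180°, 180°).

-117.1 dB, -174.3°

At s = jω = j5980:
pole (s+598): 598 + j5980 → |·| = √(598²+5980²) = √36118004 ≈ 6009.8, ∠ = arctan(5980/598) ≈ 84.29°
pole at origin: |s| = 5980, ∠ = 90.00° (in denominator)
|H| = 50 / 3.5939e+07 ≈ 1.3912e-06
Gain = 20 log₁₀(1.3912e-06) ≈ -117.13 dB
∠H = 0.00° − 174.29° = -174.29°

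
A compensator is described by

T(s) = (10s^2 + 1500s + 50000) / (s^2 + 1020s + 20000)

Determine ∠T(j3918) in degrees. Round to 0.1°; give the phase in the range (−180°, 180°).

Substitute s = j3918:
Numerator: 10(j3918)^2 + 1500(j3918) + 50000 = -153457240 + j5877000
Denominator: (j3918)^2 + 1020(j3918) + 20000 = -15330724 + j3996360
|N| = √(153457240² + 5877000²) ≈ 1.5357e+08, ∠N ≈ 177.81°
|D| = √(15330724² + 3996360²) ≈ 1.5843e+07, ∠D ≈ 165.39°
∠T = 177.81° − 165.39° = 12.42°

12.4°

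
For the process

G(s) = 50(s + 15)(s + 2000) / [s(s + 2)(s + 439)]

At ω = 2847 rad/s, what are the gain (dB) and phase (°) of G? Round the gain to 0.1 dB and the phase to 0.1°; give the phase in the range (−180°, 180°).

At s = jω = j2847:
zero (s+15): 15 + j2847 → |·| = √(15²+2847²) = √8105634 ≈ 2847, ∠ = arctan(2847/15) ≈ 89.70°
zero (s+2000): 2000 + j2847 → |·| = √(2000²+2847²) = √12105409 ≈ 3479.3, ∠ = arctan(2847/2000) ≈ 54.91°
pole (s+2): 2 + j2847 → |·| = √(2²+2847²) = √8105413 ≈ 2847, ∠ = arctan(2847/2) ≈ 89.96°
pole (s+439): 439 + j2847 → |·| = √(439²+2847²) = √8298130 ≈ 2880.6, ∠ = arctan(2847/439) ≈ 81.23°
pole at origin: |s| = 2847, ∠ = 90.00° (in denominator)
|G| = 50 · 9.9056e+06 / 2.3348e+10 ≈ 0.021213
Gain = 20 log₁₀(0.021213) ≈ -33.47 dB
∠G = 144.61° − 261.19° = -116.58°

-33.5 dB, -116.6°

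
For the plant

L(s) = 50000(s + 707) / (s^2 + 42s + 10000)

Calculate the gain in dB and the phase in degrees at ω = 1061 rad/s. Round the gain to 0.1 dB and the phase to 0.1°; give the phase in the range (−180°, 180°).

At s = jω = j1061:
zero (s+707): 707 + j1061 → |·| = √(707²+1061²) = √1625570 ≈ 1275, ∠ = arctan(1061/707) ≈ 56.32°
quadratic: (j1061)² + 42·j1061 + 10000 = -1115721 + j44562 → |·| ≈ 1.1166e+06, ∠ ≈ 177.71°
|L| = 50000 · 1275 / 1.1166e+06 ≈ 57.093
Gain = 20 log₁₀(57.093) ≈ 35.13 dB
∠L = 56.32° − 177.71° = -121.39°

35.1 dB, -121.4°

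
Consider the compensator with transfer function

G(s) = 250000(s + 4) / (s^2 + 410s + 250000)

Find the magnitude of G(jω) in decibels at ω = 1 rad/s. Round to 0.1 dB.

12.3 dB

At s = jω = j1:
zero (s+4): 4 + j1 → |·| = √(4²+1²) = √17 ≈ 4.1231, ∠ = arctan(1/4) ≈ 14.04°
quadratic: (j1)² + 410·j1 + 250000 = 249999 + j410 → |·| ≈ 2.5e+05, ∠ ≈ 0.09°
|G| = 250000 · 4.1231 / 2.5e+05 ≈ 4.1231
Gain = 20 log₁₀(4.1231) ≈ 12.30 dB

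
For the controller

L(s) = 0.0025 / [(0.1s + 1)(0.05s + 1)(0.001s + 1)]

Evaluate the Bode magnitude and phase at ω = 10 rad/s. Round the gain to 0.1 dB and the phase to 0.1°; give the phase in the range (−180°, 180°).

At ω = 10 rad/s:
pole (1 + j10·0.1) = 1 + j1 → |·| ≈ 1.4142, ∠ ≈ 45.00°
pole (1 + j10·0.05) = 1 + j0.5 → |·| ≈ 1.118, ∠ ≈ 26.57°
pole (1 + j10·0.001) = 1 + j0.01 → |·| ≈ 1, ∠ ≈ 0.57°
|L| = 0.0025 · 1 / (1.4142 · 1.118 · 1) ≈ 0.0015812
Gain = 20 log₁₀(0.0015812) ≈ -56.02 dB
∠L = (0°) − (45.00° + 26.57° + 0.57°) = -72.14°

-56.0 dB, -72.1°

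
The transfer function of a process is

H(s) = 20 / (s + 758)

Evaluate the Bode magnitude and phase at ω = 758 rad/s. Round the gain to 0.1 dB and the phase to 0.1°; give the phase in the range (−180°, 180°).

-34.6 dB, -45.0°

Substitute s = j758:
Numerator: 20 = 20 + j0
Denominator: (j758) + 758 = 758 + j758
|N| = √(20² + 0²) ≈ 20, ∠N ≈ 0.00°
|D| = √(758² + 758²) ≈ 1072, ∠D ≈ 45.00°
|H| = 20 / 1072 ≈ 0.018657
Gain = 20 log₁₀(0.018657) ≈ -34.58 dB
∠H = 0.00° − 45.00° = -45.00°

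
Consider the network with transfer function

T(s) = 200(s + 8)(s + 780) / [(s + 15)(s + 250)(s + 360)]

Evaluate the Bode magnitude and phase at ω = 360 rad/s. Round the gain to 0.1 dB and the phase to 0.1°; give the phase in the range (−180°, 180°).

At s = jω = j360:
zero (s+8): 8 + j360 → |·| = √(8²+360²) = √129664 ≈ 360.09, ∠ = arctan(360/8) ≈ 88.73°
zero (s+780): 780 + j360 → |·| = √(780²+360²) = √738000 ≈ 859.07, ∠ = arctan(360/780) ≈ 24.78°
pole (s+15): 15 + j360 → |·| = √(15²+360²) = √129825 ≈ 360.31, ∠ = arctan(360/15) ≈ 87.61°
pole (s+250): 250 + j360 → |·| = √(250²+360²) = √192100 ≈ 438.29, ∠ = arctan(360/250) ≈ 55.22°
pole (s+360): 360 + j360 → |·| = √(360²+360²) = √259200 ≈ 509.12, ∠ = arctan(360/360) ≈ 45.00°
|T| = 200 · 3.0934e+05 / 8.04e+07 ≈ 0.7695
Gain = 20 log₁₀(0.7695) ≈ -2.28 dB
∠T = 113.51° − 187.83° = -74.32°

-2.3 dB, -74.3°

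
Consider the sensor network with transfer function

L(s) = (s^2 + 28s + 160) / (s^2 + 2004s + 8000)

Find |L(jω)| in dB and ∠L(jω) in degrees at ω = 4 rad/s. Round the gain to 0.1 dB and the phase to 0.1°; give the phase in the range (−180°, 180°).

Substitute s = j4:
Numerator: (j4)^2 + 28(j4) + 160 = 144 + j112
Denominator: (j4)^2 + 2004(j4) + 8000 = 7984 + j8016
|N| = √(144² + 112²) ≈ 182.43, ∠N ≈ 37.87°
|D| = √(7984² + 8016²) ≈ 11314, ∠D ≈ 45.11°
|L| = 182.43 / 11314 ≈ 0.016124
Gain = 20 log₁₀(0.016124) ≈ -35.85 dB
∠L = 37.87° − 45.11° = -7.24°

-35.9 dB, -7.2°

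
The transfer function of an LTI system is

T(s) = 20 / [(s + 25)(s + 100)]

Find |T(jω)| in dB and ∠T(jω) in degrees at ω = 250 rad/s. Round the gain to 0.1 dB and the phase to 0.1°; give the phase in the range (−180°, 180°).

At s = jω = j250:
pole (s+25): 25 + j250 → |·| = √(25²+250²) = √63125 ≈ 251.25, ∠ = arctan(250/25) ≈ 84.29°
pole (s+100): 100 + j250 → |·| = √(100²+250²) = √72500 ≈ 269.26, ∠ = arctan(250/100) ≈ 68.20°
|T| = 20 / 67652 ≈ 0.00029563
Gain = 20 log₁₀(0.00029563) ≈ -70.59 dB
∠T = 0.00° − 152.49° = -152.49°

-70.6 dB, -152.5°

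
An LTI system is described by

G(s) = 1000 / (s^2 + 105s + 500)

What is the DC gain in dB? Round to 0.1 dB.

G(0) = 1000 / 500 = 2
20 log₁₀(2) ≈ 6.02 dB

6.0 dB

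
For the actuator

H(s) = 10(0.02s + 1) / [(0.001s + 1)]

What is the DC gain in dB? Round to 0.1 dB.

20.0 dB

H(0) = 10 · 1 / 1 = 10
20 log₁₀(10) ≈ 20.00 dB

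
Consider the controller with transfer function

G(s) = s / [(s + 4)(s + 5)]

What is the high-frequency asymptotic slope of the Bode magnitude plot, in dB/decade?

-20 dB/decade

Each pole contributes −20 dB/decade at high frequency; each zero contributes +20 dB/decade.
Net: 1 zero(s) − 2 pole(s) → -20 dB/decade.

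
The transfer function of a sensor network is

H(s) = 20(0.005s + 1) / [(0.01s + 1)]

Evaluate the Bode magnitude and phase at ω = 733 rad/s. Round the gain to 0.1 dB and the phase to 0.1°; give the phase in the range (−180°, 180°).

20.2 dB, -7.5°

At ω = 733 rad/s:
zero (1 + j733·0.005) = 1 + j3.665 → |·| ≈ 3.799, ∠ ≈ 74.74°
pole (1 + j733·0.01) = 1 + j7.33 → |·| ≈ 7.3979, ∠ ≈ 82.23°
|H| = 20 · 3.799 / (7.3979) ≈ 10.27
Gain = 20 log₁₀(10.27) ≈ 20.23 dB
∠H = (74.74°) − (82.23°) = -7.49°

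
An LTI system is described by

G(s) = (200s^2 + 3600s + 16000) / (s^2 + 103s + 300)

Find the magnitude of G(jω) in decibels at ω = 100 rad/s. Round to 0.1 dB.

43.1 dB

Substitute s = j100:
Numerator: 200(j100)^2 + 3600(j100) + 16000 = -1984000 + j360000
Denominator: (j100)^2 + 103(j100) + 300 = -9700 + j10300
|N| = √(1984000² + 360000²) ≈ 2.0164e+06, ∠N ≈ 169.72°
|D| = √(9700² + 10300²) ≈ 14148, ∠D ≈ 133.28°
|G| = 2.0164e+06 / 14148 ≈ 142.52
Gain = 20 log₁₀(142.52) ≈ 43.08 dB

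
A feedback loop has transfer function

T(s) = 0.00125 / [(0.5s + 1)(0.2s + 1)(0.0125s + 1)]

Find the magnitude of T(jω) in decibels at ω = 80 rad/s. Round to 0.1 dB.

At ω = 80 rad/s:
pole (1 + j80·0.5) = 1 + j40 → |·| ≈ 40.012, ∠ ≈ 88.57°
pole (1 + j80·0.2) = 1 + j16 → |·| ≈ 16.031, ∠ ≈ 86.42°
pole (1 + j80·0.0125) = 1 + j1 → |·| ≈ 1.4142, ∠ ≈ 45.00°
|T| = 0.00125 · 1 / (40.012 · 16.031 · 1.4142) ≈ 1.378e-06
Gain = 20 log₁₀(1.378e-06) ≈ -117.22 dB

-117.2 dB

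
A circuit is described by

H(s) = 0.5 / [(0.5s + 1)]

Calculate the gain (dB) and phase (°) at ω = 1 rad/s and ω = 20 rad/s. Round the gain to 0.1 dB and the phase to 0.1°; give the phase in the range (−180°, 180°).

ω = 1: -7.0 dB, -26.6°; ω = 20: -26.1 dB, -84.3°

At ω = 1 rad/s:
pole (1 + j1·0.5) = 1 + j0.5 → |·| ≈ 1.118, ∠ ≈ 26.57°
|H| = 0.5 · 1 / (1.118) ≈ 0.44723
Gain = 20 log₁₀(0.44723) ≈ -6.99 dB
∠H = (0°) − (26.57°) = -26.57°

At ω = 20 rad/s:
pole (1 + j20·0.5) = 1 + j10 → |·| ≈ 10.05, ∠ ≈ 84.29°
|H| = 0.5 · 1 / (10.05) ≈ 0.049751
Gain = 20 log₁₀(0.049751) ≈ -26.06 dB
∠H = (0°) − (84.29°) = -84.29°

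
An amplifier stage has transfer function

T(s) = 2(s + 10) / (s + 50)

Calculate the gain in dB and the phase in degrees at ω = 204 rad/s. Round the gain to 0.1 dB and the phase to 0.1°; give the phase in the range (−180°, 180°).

At s = jω = j204:
zero (s+10): 10 + j204 → |·| = √(10²+204²) = √41716 ≈ 204.24, ∠ = arctan(204/10) ≈ 87.19°
pole (s+50): 50 + j204 → |·| = √(50²+204²) = √44116 ≈ 210.04, ∠ = arctan(204/50) ≈ 76.23°
|T| = 2 · 204.24 / 210.04 ≈ 1.9448
Gain = 20 log₁₀(1.9448) ≈ 5.78 dB
∠T = 87.19° − 76.23° = 10.96°

5.8 dB, 11.0°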